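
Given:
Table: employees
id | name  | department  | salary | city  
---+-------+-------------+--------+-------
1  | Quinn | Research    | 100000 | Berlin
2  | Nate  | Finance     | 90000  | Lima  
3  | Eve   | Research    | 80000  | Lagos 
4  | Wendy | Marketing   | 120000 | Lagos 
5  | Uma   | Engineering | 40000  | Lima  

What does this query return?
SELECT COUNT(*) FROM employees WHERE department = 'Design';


Counting rows where department = 'Design'


0


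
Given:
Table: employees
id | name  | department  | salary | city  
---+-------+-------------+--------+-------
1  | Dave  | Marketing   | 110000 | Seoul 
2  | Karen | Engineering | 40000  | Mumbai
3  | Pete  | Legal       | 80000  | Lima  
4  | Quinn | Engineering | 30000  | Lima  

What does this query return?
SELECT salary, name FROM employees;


Projecting columns: salary, name

4 rows:
110000, Dave
40000, Karen
80000, Pete
30000, Quinn


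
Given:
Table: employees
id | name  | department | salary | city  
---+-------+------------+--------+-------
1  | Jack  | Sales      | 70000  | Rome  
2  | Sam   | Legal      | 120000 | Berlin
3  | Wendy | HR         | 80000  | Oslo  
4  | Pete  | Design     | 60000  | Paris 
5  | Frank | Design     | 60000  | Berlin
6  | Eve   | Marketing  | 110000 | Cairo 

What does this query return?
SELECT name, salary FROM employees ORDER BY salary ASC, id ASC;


Sorting by salary ASC, then id ASC for ties

6 rows:
Pete, 60000
Frank, 60000
Jack, 70000
Wendy, 80000
Eve, 110000
Sam, 120000


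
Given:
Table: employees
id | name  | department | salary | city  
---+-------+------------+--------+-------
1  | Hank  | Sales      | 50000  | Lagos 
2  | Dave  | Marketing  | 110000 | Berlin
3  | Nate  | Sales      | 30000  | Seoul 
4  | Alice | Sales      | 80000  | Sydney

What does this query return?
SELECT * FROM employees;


SELECT * returns all 4 rows with all columns

4 rows:
1, Hank, Sales, 50000, Lagos
2, Dave, Marketing, 110000, Berlin
3, Nate, Sales, 30000, Seoul
4, Alice, Sales, 80000, Sydney


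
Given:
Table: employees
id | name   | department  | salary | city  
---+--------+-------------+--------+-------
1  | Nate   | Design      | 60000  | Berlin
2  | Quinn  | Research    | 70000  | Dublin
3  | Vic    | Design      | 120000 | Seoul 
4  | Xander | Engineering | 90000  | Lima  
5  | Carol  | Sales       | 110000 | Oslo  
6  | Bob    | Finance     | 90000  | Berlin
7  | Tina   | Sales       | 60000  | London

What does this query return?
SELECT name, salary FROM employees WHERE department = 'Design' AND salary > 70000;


Filtering: department = 'Design' AND salary > 70000
Matching: 1 rows

1 rows:
Vic, 120000


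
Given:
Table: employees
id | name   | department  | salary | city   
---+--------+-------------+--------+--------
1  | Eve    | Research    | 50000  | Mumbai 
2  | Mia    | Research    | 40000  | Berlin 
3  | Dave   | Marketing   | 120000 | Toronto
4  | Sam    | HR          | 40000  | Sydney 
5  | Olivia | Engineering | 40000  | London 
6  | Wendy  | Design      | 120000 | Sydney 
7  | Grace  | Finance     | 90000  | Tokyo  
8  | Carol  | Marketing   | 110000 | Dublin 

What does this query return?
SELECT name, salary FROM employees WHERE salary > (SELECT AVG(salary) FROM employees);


Subquery: AVG(salary) = 76250.0
Filtering: salary > 76250.0
  Dave (120000) -> MATCH
  Wendy (120000) -> MATCH
  Grace (90000) -> MATCH
  Carol (110000) -> MATCH


4 rows:
Dave, 120000
Wendy, 120000
Grace, 90000
Carol, 110000


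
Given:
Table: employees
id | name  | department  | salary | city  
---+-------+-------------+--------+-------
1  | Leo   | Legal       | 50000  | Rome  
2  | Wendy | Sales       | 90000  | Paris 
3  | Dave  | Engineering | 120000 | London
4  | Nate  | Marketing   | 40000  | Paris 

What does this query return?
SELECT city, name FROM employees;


Projecting columns: city, name

4 rows:
Rome, Leo
Paris, Wendy
London, Dave
Paris, Nate


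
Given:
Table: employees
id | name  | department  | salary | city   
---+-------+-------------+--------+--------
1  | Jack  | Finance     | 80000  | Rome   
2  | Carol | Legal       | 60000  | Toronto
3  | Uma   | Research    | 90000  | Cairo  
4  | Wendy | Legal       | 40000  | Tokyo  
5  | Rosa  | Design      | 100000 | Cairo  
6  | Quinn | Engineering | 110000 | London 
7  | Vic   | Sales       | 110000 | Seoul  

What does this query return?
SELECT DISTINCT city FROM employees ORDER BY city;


All 'city' values (row order): Rome, Toronto, Cairo, Tokyo, Cairo, London, Seoul
Removing duplicates leaves 6 unique value(s).

6 values:
Cairo
London
Rome
Seoul
Tokyo
Toronto


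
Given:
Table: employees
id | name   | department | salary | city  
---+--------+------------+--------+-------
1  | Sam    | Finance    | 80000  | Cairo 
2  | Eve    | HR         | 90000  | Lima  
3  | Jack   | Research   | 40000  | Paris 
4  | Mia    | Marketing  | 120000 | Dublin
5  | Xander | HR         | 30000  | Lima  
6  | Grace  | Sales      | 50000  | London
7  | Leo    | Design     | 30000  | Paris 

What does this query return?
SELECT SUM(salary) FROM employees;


SUM(salary) = 80000 + 90000 + 40000 + 120000 + 30000 + 50000 + 30000 = 440000

440000


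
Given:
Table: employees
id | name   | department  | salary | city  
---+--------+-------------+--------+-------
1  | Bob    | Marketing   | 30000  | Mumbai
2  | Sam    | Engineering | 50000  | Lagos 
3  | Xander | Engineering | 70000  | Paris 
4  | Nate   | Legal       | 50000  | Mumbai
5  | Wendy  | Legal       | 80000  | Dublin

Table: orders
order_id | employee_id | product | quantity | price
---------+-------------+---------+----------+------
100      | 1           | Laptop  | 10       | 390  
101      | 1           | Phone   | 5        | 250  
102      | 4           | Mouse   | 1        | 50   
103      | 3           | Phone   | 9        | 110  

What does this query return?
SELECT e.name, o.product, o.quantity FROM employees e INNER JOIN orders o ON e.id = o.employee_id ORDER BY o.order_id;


Joining employees.id = orders.employee_id:
  employee Bob (id=1) -> order Laptop
  employee Bob (id=1) -> order Phone
  employee Nate (id=4) -> order Mouse
  employee Xander (id=3) -> order Phone


4 rows:
Bob, Laptop, 10
Bob, Phone, 5
Nate, Mouse, 1
Xander, Phone, 9


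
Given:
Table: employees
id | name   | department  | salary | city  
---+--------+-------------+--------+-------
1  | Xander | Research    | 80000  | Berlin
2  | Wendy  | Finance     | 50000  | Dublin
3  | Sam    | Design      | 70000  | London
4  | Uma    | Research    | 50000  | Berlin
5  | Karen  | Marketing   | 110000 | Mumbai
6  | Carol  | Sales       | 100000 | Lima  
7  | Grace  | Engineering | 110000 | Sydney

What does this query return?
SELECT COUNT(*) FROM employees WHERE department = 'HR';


Counting rows where department = 'HR'


0


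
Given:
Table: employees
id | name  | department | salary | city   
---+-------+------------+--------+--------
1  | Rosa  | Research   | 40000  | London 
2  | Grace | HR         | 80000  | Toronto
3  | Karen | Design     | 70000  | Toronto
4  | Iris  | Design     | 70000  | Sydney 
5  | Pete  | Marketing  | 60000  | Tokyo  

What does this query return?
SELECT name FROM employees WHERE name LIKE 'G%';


LIKE 'G%' matches names starting with 'G'
Matching: 1

1 rows:
Grace


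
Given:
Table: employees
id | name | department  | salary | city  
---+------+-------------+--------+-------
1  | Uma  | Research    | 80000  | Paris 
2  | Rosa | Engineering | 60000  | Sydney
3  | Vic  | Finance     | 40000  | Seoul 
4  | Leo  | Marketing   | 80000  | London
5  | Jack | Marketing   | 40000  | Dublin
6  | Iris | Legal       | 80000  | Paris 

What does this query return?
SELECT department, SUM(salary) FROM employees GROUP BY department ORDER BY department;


Summing salary within each department:
  Engineering: 60000 = 60000
  Finance: 40000 = 40000
  Legal: 80000 = 80000
  Marketing: 80000 + 40000 = 120000
  Research: 80000 = 80000


5 groups:
Engineering, 60000
Finance, 40000
Legal, 80000
Marketing, 120000
Research, 80000


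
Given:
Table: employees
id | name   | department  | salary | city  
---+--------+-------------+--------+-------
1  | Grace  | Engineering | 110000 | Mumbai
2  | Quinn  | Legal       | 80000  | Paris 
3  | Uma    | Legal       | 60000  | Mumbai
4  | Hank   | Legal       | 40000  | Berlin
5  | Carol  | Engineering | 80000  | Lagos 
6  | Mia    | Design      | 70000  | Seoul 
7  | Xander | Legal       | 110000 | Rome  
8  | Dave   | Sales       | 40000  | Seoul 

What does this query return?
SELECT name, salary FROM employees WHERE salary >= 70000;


Filtering: salary >= 70000
Matching: 5 rows

5 rows:
Grace, 110000
Quinn, 80000
Carol, 80000
Mia, 70000
Xander, 110000


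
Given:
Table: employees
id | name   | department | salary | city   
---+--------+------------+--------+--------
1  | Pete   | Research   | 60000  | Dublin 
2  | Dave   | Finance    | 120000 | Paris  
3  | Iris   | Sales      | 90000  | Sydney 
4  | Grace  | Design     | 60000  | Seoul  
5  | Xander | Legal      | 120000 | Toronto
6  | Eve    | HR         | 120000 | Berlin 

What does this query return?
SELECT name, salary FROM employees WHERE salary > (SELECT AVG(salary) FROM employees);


Subquery: AVG(salary) = 95000.0
Filtering: salary > 95000.0
  Dave (120000) -> MATCH
  Xander (120000) -> MATCH
  Eve (120000) -> MATCH


3 rows:
Dave, 120000
Xander, 120000
Eve, 120000


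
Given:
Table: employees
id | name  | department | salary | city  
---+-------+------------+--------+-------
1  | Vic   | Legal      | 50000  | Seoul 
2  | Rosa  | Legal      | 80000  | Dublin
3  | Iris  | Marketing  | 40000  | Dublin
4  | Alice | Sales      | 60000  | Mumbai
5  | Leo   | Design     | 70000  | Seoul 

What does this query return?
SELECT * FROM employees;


SELECT * returns all 5 rows with all columns

5 rows:
1, Vic, Legal, 50000, Seoul
2, Rosa, Legal, 80000, Dublin
3, Iris, Marketing, 40000, Dublin
4, Alice, Sales, 60000, Mumbai
5, Leo, Design, 70000, Seoul


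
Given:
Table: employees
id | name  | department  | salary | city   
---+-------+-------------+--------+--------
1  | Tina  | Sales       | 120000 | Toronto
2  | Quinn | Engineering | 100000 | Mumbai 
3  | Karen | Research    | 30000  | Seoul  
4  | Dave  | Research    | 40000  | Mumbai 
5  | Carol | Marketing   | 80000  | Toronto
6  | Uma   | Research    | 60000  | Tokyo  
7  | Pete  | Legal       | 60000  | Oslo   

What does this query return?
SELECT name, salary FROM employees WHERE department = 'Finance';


Filtering: department = 'Finance'
Matching rows: 0

Empty result set (0 rows)


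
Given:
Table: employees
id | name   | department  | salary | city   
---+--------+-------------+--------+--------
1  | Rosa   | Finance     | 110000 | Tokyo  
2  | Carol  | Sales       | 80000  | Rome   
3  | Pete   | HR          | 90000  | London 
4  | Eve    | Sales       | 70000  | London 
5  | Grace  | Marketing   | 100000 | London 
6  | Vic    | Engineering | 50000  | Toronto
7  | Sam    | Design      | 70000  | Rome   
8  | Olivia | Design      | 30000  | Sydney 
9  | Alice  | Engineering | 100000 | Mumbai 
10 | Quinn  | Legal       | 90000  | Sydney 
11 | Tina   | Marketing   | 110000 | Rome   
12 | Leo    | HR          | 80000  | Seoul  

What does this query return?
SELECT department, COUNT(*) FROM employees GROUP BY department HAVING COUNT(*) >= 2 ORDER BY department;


Groups with count >= 2:
  Design: 2 -> PASS
  Engineering: 2 -> PASS
  HR: 2 -> PASS
  Marketing: 2 -> PASS
  Sales: 2 -> PASS
  Finance: 1 -> filtered out
  Legal: 1 -> filtered out


5 groups:
Design, 2
Engineering, 2
HR, 2
Marketing, 2
Sales, 2


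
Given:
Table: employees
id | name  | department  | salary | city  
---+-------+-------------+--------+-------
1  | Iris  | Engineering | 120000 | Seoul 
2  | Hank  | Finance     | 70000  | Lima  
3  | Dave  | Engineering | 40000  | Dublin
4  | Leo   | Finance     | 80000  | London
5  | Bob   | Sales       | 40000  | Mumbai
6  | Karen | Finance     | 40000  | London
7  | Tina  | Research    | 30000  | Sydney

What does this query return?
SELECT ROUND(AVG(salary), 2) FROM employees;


SUM(salary) = 420000
COUNT = 7
ROUND(AVG, 2) = ROUND(420000 / 7, 2) = 60000.0

60000.0


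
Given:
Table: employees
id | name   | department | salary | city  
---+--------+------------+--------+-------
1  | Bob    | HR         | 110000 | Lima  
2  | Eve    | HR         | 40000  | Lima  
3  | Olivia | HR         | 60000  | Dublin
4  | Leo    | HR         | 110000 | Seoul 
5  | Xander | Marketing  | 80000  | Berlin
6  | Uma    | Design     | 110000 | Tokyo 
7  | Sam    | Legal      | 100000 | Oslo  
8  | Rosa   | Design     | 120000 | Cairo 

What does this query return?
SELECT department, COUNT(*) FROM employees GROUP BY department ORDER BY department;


Assigning each row to its department group:
  Bob -> HR
  Eve -> HR
  Olivia -> HR
  Leo -> HR
  Xander -> Marketing
  Uma -> Design
  Sam -> Legal
  Rosa -> Design


4 groups:
Design, 2
HR, 4
Legal, 1
Marketing, 1


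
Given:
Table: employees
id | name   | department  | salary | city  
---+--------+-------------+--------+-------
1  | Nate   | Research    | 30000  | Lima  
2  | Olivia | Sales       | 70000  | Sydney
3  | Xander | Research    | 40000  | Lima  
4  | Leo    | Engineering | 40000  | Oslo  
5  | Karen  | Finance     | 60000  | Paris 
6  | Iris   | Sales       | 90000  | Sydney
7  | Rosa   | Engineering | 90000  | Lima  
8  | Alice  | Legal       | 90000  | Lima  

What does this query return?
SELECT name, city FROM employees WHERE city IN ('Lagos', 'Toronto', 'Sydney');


Filtering: city IN ('Lagos', 'Toronto', 'Sydney')
Matching: 2 rows

2 rows:
Olivia, Sydney
Iris, Sydney


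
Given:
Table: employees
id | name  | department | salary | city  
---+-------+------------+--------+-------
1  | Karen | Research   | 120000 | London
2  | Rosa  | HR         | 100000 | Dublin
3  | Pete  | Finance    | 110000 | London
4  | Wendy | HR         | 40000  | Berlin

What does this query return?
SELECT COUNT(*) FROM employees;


COUNT(*) counts all rows

4


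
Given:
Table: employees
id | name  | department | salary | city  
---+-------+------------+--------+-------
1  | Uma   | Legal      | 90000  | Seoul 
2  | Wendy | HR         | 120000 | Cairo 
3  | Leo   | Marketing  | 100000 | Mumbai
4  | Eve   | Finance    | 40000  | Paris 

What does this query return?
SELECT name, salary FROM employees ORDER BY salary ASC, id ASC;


Sorting by salary ASC, then id ASC for ties

4 rows:
Eve, 40000
Uma, 90000
Leo, 100000
Wendy, 120000


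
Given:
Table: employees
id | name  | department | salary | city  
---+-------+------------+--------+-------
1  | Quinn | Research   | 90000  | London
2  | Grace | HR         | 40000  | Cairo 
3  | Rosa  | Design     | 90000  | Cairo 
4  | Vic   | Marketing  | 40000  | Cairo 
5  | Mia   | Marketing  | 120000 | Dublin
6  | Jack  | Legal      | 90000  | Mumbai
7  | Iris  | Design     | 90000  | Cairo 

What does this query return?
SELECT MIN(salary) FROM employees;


Salaries: 90000, 40000, 90000, 40000, 120000, 90000, 90000
MIN = 40000

40000


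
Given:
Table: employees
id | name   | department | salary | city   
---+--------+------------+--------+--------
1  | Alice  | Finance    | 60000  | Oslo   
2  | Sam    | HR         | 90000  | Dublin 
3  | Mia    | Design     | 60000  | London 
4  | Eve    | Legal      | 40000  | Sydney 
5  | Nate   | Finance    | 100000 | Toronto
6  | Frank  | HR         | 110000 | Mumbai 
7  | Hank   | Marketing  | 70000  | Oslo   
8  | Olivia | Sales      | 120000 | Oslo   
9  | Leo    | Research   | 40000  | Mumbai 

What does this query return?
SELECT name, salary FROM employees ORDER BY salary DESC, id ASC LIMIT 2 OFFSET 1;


Sort by salary DESC (id ASC tiebreak), then skip 1 and take 2
Rows 2 through 3

2 rows:
Frank, 110000
Nate, 100000


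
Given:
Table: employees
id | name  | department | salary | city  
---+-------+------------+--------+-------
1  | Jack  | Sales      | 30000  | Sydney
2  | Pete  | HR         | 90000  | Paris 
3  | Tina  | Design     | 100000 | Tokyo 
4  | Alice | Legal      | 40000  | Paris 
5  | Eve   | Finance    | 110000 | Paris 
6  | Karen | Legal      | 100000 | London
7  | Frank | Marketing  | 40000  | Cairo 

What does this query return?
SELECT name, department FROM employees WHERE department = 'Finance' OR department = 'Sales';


Filtering: department = 'Finance' OR 'Sales'
Matching: 2 rows

2 rows:
Jack, Sales
Eve, Finance


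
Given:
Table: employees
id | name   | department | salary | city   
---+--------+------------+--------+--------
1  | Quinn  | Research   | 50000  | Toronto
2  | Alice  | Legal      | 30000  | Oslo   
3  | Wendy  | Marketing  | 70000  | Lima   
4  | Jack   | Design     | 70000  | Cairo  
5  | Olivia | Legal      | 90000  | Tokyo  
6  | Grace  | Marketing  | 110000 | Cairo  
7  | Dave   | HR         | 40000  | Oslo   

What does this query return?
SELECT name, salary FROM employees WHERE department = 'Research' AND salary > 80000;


Filtering: department = 'Research' AND salary > 80000
Matching: 0 rows

Empty result set (0 rows)


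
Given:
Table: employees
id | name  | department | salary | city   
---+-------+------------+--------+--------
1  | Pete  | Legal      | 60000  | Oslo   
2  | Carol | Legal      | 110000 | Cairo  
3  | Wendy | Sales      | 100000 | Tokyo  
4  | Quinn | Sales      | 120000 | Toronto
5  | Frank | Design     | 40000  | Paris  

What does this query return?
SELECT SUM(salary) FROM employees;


SUM(salary) = 60000 + 110000 + 100000 + 120000 + 40000 = 430000

430000


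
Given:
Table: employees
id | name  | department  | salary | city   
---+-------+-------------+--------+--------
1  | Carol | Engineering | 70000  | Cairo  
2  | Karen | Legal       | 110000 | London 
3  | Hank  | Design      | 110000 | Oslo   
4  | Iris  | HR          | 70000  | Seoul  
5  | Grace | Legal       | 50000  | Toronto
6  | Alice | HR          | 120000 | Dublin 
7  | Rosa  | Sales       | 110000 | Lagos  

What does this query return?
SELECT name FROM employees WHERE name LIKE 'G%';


LIKE 'G%' matches names starting with 'G'
Matching: 1

1 rows:
Grace


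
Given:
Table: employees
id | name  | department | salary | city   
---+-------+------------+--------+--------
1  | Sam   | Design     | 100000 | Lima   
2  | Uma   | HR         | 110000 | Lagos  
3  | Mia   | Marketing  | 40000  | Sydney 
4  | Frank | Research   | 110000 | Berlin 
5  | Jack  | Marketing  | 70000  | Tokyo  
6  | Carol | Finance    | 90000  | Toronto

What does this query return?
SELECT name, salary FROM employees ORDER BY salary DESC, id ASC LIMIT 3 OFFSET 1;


Sort by salary DESC (id ASC tiebreak), then skip 1 and take 3
Rows 2 through 4

3 rows:
Frank, 110000
Sam, 100000
Carol, 90000


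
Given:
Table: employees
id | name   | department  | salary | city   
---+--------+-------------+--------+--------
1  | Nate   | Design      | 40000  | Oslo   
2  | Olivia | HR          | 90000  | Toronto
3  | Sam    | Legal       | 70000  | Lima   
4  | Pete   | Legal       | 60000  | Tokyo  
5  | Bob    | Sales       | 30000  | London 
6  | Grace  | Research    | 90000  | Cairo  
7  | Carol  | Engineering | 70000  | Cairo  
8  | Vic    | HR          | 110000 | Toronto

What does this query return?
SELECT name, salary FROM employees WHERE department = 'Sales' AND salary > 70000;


Filtering: department = 'Sales' AND salary > 70000
Matching: 0 rows

Empty result set (0 rows)


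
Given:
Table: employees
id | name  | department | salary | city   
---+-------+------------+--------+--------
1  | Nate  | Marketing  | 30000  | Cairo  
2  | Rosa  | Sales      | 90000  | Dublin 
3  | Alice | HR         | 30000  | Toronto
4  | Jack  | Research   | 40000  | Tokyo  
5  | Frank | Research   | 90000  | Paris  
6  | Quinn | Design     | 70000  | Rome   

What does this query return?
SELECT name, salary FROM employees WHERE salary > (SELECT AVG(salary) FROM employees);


Subquery: AVG(salary) = 58333.33
Filtering: salary > 58333.33
  Rosa (90000) -> MATCH
  Frank (90000) -> MATCH
  Quinn (70000) -> MATCH


3 rows:
Rosa, 90000
Frank, 90000
Quinn, 70000


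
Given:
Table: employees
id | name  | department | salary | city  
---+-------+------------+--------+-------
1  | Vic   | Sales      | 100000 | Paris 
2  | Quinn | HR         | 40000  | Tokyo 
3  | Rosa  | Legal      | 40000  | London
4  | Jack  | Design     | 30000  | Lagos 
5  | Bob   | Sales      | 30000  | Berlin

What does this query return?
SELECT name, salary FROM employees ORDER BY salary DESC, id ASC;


Sorting by salary DESC, then id ASC for ties

5 rows:
Vic, 100000
Quinn, 40000
Rosa, 40000
Jack, 30000
Bob, 30000


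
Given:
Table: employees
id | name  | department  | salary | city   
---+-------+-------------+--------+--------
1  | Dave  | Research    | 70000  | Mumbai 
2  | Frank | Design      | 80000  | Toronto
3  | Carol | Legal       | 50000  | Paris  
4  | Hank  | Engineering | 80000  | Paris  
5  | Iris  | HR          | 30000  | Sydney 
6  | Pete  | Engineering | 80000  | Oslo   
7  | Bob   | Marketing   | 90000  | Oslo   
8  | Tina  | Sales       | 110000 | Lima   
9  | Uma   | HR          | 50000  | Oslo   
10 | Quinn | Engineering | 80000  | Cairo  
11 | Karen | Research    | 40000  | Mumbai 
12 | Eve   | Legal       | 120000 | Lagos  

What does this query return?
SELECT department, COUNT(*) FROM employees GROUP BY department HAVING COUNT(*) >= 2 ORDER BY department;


Groups with count >= 2:
  Engineering: 3 -> PASS
  HR: 2 -> PASS
  Legal: 2 -> PASS
  Research: 2 -> PASS
  Design: 1 -> filtered out
  Marketing: 1 -> filtered out
  Sales: 1 -> filtered out


4 groups:
Engineering, 3
HR, 2
Legal, 2
Research, 2


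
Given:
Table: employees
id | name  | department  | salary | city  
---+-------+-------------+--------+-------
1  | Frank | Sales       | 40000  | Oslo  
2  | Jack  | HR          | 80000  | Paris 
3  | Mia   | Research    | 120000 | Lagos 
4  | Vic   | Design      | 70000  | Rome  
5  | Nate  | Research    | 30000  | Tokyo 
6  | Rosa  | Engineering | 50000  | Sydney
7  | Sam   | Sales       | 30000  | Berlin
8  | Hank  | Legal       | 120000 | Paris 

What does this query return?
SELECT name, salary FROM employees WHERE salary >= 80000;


Filtering: salary >= 80000
Matching: 3 rows

3 rows:
Jack, 80000
Mia, 120000
Hank, 120000


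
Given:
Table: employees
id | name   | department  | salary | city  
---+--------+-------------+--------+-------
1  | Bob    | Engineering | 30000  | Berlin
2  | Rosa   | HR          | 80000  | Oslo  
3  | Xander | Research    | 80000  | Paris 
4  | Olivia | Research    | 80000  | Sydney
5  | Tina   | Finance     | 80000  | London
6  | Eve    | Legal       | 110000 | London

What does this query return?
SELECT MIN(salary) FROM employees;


Salaries: 30000, 80000, 80000, 80000, 80000, 110000
MIN = 30000

30000


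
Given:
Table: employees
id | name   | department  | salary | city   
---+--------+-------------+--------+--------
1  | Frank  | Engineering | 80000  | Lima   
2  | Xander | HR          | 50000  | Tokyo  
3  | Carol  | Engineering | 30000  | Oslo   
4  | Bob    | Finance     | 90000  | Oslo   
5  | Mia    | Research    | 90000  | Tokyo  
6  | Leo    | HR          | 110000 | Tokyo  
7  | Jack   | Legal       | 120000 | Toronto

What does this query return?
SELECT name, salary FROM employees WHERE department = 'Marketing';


Filtering: department = 'Marketing'
Matching rows: 0

Empty result set (0 rows)


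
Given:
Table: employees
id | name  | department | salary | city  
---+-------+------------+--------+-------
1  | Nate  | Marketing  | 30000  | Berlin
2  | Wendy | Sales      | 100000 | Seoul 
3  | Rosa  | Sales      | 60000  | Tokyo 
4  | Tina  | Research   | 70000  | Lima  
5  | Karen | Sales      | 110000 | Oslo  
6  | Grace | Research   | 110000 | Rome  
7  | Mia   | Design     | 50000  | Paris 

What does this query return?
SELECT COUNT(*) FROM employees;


COUNT(*) counts all rows

7


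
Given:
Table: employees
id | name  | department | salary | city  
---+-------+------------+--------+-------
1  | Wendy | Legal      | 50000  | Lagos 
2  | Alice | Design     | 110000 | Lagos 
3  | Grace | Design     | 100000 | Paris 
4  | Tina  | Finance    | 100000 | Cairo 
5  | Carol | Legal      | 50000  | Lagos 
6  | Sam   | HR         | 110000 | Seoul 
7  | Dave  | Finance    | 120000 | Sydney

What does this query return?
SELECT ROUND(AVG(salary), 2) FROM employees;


SUM(salary) = 640000
COUNT = 7
ROUND(AVG, 2) = ROUND(640000 / 7, 2) = 91428.57

91428.57


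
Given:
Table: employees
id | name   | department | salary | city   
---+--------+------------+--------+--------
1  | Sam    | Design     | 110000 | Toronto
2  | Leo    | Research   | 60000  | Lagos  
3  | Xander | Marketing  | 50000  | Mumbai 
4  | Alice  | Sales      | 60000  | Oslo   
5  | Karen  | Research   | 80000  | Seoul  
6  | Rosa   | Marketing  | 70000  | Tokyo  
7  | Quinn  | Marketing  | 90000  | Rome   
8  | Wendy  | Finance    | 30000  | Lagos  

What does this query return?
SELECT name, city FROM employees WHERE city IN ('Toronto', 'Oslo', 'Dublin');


Filtering: city IN ('Toronto', 'Oslo', 'Dublin')
Matching: 2 rows

2 rows:
Sam, Toronto
Alice, Oslo


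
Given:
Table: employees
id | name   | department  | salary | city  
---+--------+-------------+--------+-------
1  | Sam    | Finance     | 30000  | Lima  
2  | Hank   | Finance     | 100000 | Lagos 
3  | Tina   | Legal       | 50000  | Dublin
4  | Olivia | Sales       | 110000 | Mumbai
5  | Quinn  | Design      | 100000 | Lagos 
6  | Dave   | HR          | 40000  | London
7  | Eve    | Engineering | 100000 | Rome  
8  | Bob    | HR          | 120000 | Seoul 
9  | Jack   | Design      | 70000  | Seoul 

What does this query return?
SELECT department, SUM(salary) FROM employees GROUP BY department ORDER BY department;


Summing salary within each department:
  Design: 100000 + 70000 = 170000
  Engineering: 100000 = 100000
  Finance: 30000 + 100000 = 130000
  HR: 40000 + 120000 = 160000
  Legal: 50000 = 50000
  Sales: 110000 = 110000


6 groups:
Design, 170000
Engineering, 100000
Finance, 130000
HR, 160000
Legal, 50000
Sales, 110000


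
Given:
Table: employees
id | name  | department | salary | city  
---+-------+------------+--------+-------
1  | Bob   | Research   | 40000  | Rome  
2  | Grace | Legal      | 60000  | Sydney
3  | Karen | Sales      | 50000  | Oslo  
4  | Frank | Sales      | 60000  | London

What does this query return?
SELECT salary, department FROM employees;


Projecting columns: salary, department

4 rows:
40000, Research
60000, Legal
50000, Sales
60000, Sales


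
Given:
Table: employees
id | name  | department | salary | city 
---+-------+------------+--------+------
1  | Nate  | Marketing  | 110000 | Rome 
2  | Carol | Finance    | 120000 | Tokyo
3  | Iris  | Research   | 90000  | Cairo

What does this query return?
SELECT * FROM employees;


SELECT * returns all 3 rows with all columns

3 rows:
1, Nate, Marketing, 110000, Rome
2, Carol, Finance, 120000, Tokyo
3, Iris, Research, 90000, Cairo


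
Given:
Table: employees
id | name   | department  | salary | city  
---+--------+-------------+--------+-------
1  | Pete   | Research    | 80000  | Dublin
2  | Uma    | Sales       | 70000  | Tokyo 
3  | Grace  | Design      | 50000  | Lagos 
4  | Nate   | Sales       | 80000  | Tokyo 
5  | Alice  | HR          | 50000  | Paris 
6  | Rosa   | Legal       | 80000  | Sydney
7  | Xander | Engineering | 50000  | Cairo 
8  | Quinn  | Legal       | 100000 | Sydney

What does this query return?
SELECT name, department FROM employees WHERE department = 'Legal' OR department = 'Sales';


Filtering: department = 'Legal' OR 'Sales'
Matching: 4 rows

4 rows:
Uma, Sales
Nate, Sales
Rosa, Legal
Quinn, Legal


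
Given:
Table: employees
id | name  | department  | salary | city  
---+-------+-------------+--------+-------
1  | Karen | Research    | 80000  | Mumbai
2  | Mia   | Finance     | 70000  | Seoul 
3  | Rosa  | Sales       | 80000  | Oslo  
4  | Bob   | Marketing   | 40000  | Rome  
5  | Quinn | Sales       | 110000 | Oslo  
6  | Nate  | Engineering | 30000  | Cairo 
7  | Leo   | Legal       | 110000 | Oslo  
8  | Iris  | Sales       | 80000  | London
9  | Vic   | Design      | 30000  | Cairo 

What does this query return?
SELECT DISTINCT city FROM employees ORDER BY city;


All 'city' values (row order): Mumbai, Seoul, Oslo, Rome, Oslo, Cairo, Oslo, London, Cairo
Removing duplicates leaves 6 unique value(s).

6 values:
Cairo
London
Mumbai
Oslo
Rome
Seoul


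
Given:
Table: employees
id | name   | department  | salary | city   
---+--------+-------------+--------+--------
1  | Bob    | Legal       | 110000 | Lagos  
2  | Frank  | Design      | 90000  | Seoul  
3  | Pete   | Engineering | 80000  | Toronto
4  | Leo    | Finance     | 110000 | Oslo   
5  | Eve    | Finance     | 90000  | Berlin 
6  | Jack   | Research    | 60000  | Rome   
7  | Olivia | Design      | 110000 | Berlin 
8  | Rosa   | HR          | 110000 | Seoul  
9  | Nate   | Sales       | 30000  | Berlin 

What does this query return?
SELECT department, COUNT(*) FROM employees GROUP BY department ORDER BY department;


Assigning each row to its department group:
  Bob -> Legal
  Frank -> Design
  Pete -> Engineering
  Leo -> Finance
  Eve -> Finance
  Jack -> Research
  Olivia -> Design
  Rosa -> HR
  Nate -> Sales


7 groups:
Design, 2
Engineering, 1
Finance, 2
HR, 1
Legal, 1
Research, 1
Sales, 1


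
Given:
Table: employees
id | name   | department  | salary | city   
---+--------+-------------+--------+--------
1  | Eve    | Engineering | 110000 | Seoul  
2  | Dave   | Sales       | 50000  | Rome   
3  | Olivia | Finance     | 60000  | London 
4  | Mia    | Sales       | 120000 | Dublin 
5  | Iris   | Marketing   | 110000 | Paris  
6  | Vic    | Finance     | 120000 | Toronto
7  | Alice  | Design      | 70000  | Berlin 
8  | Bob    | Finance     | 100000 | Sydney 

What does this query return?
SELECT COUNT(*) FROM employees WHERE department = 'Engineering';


Counting rows where department = 'Engineering'
  Eve -> MATCH


1


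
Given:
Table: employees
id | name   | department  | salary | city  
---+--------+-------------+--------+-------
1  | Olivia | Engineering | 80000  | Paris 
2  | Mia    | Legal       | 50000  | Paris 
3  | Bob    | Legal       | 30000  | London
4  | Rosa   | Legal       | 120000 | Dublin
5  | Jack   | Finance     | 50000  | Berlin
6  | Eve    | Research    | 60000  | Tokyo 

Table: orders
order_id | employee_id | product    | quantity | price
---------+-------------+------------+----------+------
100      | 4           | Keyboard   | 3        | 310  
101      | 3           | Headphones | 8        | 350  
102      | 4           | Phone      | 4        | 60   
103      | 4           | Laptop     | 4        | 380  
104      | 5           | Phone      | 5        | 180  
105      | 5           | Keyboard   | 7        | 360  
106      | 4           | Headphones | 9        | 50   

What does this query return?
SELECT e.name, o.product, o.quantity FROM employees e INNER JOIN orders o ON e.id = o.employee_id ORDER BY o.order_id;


Joining employees.id = orders.employee_id:
  employee Rosa (id=4) -> order Keyboard
  employee Bob (id=3) -> order Headphones
  employee Rosa (id=4) -> order Phone
  employee Rosa (id=4) -> order Laptop
  employee Jack (id=5) -> order Phone
  employee Jack (id=5) -> order Keyboard
  employee Rosa (id=4) -> order Headphones


7 rows:
Rosa, Keyboard, 3
Bob, Headphones, 8
Rosa, Phone, 4
Rosa, Laptop, 4
Jack, Phone, 5
Jack, Keyboard, 7
Rosa, Headphones, 9


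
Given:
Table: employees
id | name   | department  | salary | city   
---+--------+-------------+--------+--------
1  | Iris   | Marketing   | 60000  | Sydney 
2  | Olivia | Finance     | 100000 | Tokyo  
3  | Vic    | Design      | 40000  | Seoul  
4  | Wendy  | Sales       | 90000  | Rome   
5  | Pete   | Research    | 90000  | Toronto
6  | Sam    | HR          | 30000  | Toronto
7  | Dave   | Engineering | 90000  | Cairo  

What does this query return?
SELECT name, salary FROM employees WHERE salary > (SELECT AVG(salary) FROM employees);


Subquery: AVG(salary) = 71428.57
Filtering: salary > 71428.57
  Olivia (100000) -> MATCH
  Wendy (90000) -> MATCH
  Pete (90000) -> MATCH
  Dave (90000) -> MATCH


4 rows:
Olivia, 100000
Wendy, 90000
Pete, 90000
Dave, 90000


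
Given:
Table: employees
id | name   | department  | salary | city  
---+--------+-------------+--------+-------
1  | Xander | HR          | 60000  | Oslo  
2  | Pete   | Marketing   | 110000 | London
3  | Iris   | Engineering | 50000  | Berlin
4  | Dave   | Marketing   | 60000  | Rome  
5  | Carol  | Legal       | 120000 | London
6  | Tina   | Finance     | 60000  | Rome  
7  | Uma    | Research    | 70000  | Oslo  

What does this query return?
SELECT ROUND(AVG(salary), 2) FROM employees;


SUM(salary) = 530000
COUNT = 7
ROUND(AVG, 2) = ROUND(530000 / 7, 2) = 75714.29

75714.29


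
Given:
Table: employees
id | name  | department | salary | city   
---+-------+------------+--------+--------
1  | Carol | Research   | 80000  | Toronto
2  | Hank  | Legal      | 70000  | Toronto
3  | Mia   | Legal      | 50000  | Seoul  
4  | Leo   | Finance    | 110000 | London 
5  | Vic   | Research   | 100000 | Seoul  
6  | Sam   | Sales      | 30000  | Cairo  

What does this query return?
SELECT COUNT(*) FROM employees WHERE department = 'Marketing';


Counting rows where department = 'Marketing'


0


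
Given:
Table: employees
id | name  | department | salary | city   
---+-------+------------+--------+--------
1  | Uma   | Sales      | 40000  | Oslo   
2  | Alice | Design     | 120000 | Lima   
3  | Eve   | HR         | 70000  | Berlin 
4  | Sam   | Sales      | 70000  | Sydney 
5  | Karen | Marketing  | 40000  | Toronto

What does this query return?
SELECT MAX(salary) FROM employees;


Salaries: 40000, 120000, 70000, 70000, 40000
MAX = 120000

120000


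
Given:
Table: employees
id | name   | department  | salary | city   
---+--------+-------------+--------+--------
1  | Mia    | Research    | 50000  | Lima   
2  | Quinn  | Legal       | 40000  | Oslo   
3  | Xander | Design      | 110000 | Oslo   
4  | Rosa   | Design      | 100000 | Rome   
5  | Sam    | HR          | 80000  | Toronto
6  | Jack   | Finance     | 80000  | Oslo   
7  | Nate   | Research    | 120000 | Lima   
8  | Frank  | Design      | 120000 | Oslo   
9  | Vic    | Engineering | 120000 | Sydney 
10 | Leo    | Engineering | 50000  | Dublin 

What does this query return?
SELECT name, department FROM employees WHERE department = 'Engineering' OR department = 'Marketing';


Filtering: department = 'Engineering' OR 'Marketing'
Matching: 2 rows

2 rows:
Vic, Engineering
Leo, Engineering


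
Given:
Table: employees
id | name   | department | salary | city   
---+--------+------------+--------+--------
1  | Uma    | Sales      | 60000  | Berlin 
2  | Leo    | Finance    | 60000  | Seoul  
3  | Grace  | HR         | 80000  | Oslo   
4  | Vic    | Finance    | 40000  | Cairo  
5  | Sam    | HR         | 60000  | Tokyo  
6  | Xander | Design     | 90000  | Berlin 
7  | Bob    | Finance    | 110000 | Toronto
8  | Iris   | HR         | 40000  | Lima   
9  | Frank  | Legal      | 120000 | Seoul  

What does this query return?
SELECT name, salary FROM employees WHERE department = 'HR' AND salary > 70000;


Filtering: department = 'HR' AND salary > 70000
Matching: 1 rows

1 rows:
Grace, 80000


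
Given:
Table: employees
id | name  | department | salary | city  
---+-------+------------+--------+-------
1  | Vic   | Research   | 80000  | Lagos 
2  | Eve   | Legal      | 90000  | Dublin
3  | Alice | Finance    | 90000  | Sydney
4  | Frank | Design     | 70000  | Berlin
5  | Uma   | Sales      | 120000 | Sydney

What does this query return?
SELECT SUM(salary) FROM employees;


SUM(salary) = 80000 + 90000 + 90000 + 70000 + 120000 = 450000

450000


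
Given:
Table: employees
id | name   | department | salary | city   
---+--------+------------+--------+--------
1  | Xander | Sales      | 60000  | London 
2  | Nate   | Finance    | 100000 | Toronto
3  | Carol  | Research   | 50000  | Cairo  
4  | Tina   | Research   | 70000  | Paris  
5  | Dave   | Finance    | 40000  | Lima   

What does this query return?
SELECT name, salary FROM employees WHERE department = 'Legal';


Filtering: department = 'Legal'
Matching rows: 0

Empty result set (0 rows)


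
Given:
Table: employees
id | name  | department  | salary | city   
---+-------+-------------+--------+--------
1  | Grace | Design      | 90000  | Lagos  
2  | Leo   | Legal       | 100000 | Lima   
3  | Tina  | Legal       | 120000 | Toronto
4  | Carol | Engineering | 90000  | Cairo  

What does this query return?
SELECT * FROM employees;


SELECT * returns all 4 rows with all columns

4 rows:
1, Grace, Design, 90000, Lagos
2, Leo, Legal, 100000, Lima
3, Tina, Legal, 120000, Toronto
4, Carol, Engineering, 90000, Cairo


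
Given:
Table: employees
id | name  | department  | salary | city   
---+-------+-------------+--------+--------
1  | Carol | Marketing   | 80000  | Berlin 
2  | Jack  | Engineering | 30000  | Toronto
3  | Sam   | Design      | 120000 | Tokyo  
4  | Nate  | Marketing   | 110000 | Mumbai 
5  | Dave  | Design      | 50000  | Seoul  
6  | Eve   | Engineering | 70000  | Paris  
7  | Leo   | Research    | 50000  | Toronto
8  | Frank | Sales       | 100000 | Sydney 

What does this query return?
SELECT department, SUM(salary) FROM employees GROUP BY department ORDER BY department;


Summing salary within each department:
  Design: 120000 + 50000 = 170000
  Engineering: 30000 + 70000 = 100000
  Marketing: 80000 + 110000 = 190000
  Research: 50000 = 50000
  Sales: 100000 = 100000


5 groups:
Design, 170000
Engineering, 100000
Marketing, 190000
Research, 50000
Sales, 100000


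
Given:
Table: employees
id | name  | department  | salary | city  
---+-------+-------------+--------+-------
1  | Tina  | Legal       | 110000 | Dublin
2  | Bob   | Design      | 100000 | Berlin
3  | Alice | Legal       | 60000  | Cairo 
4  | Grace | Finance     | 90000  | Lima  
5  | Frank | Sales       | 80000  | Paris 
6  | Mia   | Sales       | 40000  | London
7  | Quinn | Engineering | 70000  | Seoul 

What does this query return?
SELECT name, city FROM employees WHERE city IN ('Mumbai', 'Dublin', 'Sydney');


Filtering: city IN ('Mumbai', 'Dublin', 'Sydney')
Matching: 1 rows

1 rows:
Tina, Dublin


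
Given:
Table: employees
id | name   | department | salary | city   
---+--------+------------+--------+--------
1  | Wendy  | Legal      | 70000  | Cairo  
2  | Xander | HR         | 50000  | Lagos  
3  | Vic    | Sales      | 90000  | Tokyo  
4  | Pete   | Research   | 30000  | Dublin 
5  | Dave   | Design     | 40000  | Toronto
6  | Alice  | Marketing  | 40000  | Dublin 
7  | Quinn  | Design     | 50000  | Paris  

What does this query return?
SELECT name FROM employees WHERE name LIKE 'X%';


LIKE 'X%' matches names starting with 'X'
Matching: 1

1 rows:
Xander


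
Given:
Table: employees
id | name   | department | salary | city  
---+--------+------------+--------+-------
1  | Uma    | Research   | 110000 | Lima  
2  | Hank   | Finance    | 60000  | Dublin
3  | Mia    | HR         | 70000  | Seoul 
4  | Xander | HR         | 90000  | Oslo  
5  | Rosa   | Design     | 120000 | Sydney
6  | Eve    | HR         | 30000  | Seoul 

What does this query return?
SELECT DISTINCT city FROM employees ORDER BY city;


All 'city' values (row order): Lima, Dublin, Seoul, Oslo, Sydney, Seoul
Removing duplicates leaves 5 unique value(s).

5 values:
Dublin
Lima
Oslo
Seoul
Sydney


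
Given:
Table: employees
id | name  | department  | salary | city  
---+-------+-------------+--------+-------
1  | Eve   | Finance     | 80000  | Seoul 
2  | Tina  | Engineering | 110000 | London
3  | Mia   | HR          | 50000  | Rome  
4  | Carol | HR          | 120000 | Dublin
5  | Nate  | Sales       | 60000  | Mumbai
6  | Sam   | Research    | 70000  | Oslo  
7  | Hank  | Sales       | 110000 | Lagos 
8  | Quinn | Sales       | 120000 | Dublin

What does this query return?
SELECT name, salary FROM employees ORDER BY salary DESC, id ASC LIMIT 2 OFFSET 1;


Sort by salary DESC (id ASC tiebreak), then skip 1 and take 2
Rows 2 through 3

2 rows:
Quinn, 120000
Tina, 110000
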